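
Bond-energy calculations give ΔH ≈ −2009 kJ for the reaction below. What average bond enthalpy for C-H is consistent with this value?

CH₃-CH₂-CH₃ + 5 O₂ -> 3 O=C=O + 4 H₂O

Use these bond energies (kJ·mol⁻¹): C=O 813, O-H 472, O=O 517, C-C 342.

D(C-H) ≈ 422 kJ/mol

Let D be the C-H bond energy.
Σ(broken) = 2×342 + 8×D + 5×517 = 3269 + 8D
Σ(formed) = 6×813 + 8×472 = 8654
ΔH = Σ(broken) − Σ(formed) = (3269 + 8D) − (8654) = −5385 + 8D
Setting this equal to −2009 kJ gives 8D = 3376, so D = 422 kJ/mol.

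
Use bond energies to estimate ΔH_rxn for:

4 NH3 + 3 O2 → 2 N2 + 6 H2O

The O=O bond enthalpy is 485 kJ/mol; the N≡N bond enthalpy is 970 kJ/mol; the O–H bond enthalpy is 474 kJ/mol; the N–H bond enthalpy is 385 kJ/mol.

Bonds broken (reactants):
  N–H: 12 × 385 = 4620
  O=O: 3 × 485 = 1455
  Σ(broken) = 6075 kJ
Bonds formed (products):
  N≡N: 2 × 970 = 1940
  O–H: 12 × 474 = 5688
  Σ(formed) = 7628 kJ
ΔH = Σ(broken) − Σ(formed) = 6075 − 7628 = −1553 kJ

ΔH ≈ −1553 kJ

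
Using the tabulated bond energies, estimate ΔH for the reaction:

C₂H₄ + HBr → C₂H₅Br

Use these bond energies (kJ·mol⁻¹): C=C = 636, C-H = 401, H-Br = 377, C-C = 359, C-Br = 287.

ΔH ≈ −34 kJ

Bonds broken (reactants):
  C-H: 4 × 401 = 1604
  C=C: 1 × 636 = 636
  H-Br: 1 × 377 = 377
  Σ(broken) = 2617 kJ
Bonds formed (products):
  C-Br: 1 × 287 = 287
  C-C: 1 × 359 = 359
  C-H: 5 × 401 = 2005
  Σ(formed) = 2651 kJ
ΔH = Σ(broken) − Σ(formed) = 2617 − 2651 = −34 kJ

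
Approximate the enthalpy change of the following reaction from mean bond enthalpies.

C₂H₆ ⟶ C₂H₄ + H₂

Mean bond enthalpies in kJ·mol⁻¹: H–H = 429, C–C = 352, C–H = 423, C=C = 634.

Bonds broken (reactants):
  C–C: 1 × 352 = 352
  C–H: 6 × 423 = 2538
  Σ(broken) = 2890 kJ
Bonds formed (products):
  C–H: 4 × 423 = 1692
  C=C: 1 × 634 = 634
  H–H: 1 × 429 = 429
  Σ(formed) = 2755 kJ
ΔH = Σ(broken) − Σ(formed) = 2890 − 2755 = +135 kJ

ΔH ≈ +135 kJ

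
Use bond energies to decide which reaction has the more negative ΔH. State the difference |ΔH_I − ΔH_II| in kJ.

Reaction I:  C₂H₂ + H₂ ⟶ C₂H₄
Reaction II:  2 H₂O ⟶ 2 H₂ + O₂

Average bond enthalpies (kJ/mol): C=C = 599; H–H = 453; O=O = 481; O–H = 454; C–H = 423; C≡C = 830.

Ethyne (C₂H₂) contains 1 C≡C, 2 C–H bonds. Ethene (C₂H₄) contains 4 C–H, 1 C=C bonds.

Reaction I:
  Bonds broken (reactants):
    C≡C: 1 × 830 = 830
    C–H: 2 × 423 = 846
    H–H: 1 × 453 = 453
    Σ(broken) = 2129 kJ
  Bonds formed (products):
    C–H: 4 × 423 = 1692
    C=C: 1 × 599 = 599
    Σ(formed) = 2291 kJ
  ΔH_I = 2129 − 2291 = −162 kJ
Reaction II:
  Bonds broken (reactants):
    O–H: 4 × 454 = 1816
    Σ(broken) = 1816 kJ
  Bonds formed (products):
    H–H: 2 × 453 = 906
    O=O: 1 × 481 = 481
    Σ(formed) = 1387 kJ
  ΔH_II = 1816 − 1387 = +429 kJ
ΔH_I − ΔH_II = −591 kJ, so reaction I has the more negative ΔH; |ΔH_I − ΔH_II| = 591 kJ.

Reaction I, by 591 kJ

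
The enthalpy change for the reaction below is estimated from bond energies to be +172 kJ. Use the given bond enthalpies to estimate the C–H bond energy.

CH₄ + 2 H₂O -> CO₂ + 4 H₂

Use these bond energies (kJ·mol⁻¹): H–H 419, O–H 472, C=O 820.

Let D be the C–H bond energy.
Σ(broken) = 4×D + 4×472 = 1888 + 4D
Σ(formed) = 2×820 + 4×419 = 3316
ΔH = Σ(broken) − Σ(formed) = (1888 + 4D) − (3316) = −1428 + 4D
Setting this equal to +172 kJ gives 4D = 1600, so D = 400 kJ/mol.

D(C–H) ≈ 400 kJ/mol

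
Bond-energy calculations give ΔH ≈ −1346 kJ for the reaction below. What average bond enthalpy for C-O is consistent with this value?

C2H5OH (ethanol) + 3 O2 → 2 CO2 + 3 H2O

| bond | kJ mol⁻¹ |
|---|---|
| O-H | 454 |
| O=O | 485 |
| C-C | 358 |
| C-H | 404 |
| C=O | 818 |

D(C-O) ≈ 363 kJ/mol

Let D be the C-O bond energy.
Σ(broken) = 1×358 + 5×404 + 1×D + 1×454 + 3×485 = 4287 + D
Σ(formed) = 4×818 + 6×454 = 5996
ΔH = Σ(broken) − Σ(formed) = (4287 + D) − (5996) = −1709 + D
Setting this equal to −1346 kJ gives D = 363 kJ/mol.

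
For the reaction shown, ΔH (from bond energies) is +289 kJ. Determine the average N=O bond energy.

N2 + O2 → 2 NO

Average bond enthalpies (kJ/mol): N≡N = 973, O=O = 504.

Let D be the N=O bond energy.
Σ(broken) = 1×973 + 1×504 = 1477
Σ(formed) = 2×D = 2D
ΔH = Σ(broken) − Σ(formed) = (1477) − (2D) = +1477 − 2D
Setting this equal to +289 kJ gives 2D = 1188, so D = 594 kJ/mol.

D(N=O) ≈ 594 kJ/mol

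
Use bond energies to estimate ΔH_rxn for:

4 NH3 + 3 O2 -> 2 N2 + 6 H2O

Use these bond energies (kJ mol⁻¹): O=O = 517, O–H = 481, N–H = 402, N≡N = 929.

ΔH ≈ −1255 kJ

Bonds broken (reactants):
  N–H: 12 × 402 = 4824
  O=O: 3 × 517 = 1551
  Σ(broken) = 6375 kJ
Bonds formed (products):
  N≡N: 2 × 929 = 1858
  O–H: 12 × 481 = 5772
  Σ(formed) = 7630 kJ
ΔH = Σ(broken) − Σ(formed) = 6375 − 7630 = −1255 kJ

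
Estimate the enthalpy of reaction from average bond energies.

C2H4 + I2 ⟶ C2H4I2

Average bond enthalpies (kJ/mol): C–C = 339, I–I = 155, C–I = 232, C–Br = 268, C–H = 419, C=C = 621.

ΔH ≈ −27 kJ

Bonds broken (reactants):
  C–H: 4 × 419 = 1676
  C=C: 1 × 621 = 621
  I–I: 1 × 155 = 155
  Σ(broken) = 2452 kJ
Bonds formed (products):
  C–C: 1 × 339 = 339
  C–H: 4 × 419 = 1676
  C–I: 2 × 232 = 464
  Σ(formed) = 2479 kJ
ΔH = Σ(broken) − Σ(formed) = 2452 − 2479 = −27 kJ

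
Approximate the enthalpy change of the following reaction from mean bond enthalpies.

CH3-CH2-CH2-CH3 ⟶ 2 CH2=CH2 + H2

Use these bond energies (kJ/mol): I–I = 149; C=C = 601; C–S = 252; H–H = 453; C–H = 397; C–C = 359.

ΔH ≈ +216 kJ

Bonds broken (reactants):
  C–C: 3 × 359 = 1077
  C–H: 10 × 397 = 3970
  Σ(broken) = 5047 kJ
Bonds formed (products):
  C–H: 8 × 397 = 3176
  C=C: 2 × 601 = 1202
  H–H: 1 × 453 = 453
  Σ(formed) = 4831 kJ
ΔH = Σ(broken) − Σ(formed) = 5047 − 4831 = +216 kJ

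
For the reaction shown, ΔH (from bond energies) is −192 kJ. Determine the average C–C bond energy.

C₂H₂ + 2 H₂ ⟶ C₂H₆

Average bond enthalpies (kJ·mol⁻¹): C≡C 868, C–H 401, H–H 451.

D(C–C) ≈ 358 kJ/mol

Let D be the C–C bond energy.
Σ(broken) = 1×868 + 2×401 + 2×451 = 2572
Σ(formed) = 1×D + 6×401 = 2406 + D
ΔH = Σ(broken) − Σ(formed) = (2572) − (2406 + D) = +166 − D
Setting this equal to −192 kJ gives D = 358 kJ/mol.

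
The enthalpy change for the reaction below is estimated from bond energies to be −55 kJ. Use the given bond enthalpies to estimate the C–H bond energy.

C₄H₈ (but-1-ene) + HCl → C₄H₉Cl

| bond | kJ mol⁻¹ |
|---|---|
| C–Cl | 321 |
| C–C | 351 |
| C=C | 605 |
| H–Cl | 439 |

D(C–H) ≈ 427 kJ/mol

Let D be the C–H bond energy.
Σ(broken) = 2×351 + 8×D + 1×605 + 1×439 = 1746 + 8D
Σ(formed) = 3×351 + 1×321 + 9×D = 1374 + 9D
ΔH = Σ(broken) − Σ(formed) = (1746 + 8D) − (1374 + 9D) = +372 − D
Setting this equal to −55 kJ gives D = 427 kJ/mol.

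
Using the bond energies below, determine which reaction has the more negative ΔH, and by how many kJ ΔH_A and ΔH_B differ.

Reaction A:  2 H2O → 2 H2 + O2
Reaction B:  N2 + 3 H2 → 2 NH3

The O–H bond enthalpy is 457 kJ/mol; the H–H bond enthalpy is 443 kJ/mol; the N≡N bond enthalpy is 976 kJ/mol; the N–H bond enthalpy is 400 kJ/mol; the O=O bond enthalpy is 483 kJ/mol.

Reaction B, by 554 kJ

Reaction A:
  Bonds broken (reactants):
    O–H: 4 × 457 = 1828
    Σ(broken) = 1828 kJ
  Bonds formed (products):
    H–H: 2 × 443 = 886
    O=O: 1 × 483 = 483
    Σ(formed) = 1369 kJ
  ΔH_A = 1828 − 1369 = +459 kJ
Reaction B:
  Bonds broken (reactants):
    H–H: 3 × 443 = 1329
    N≡N: 1 × 976 = 976
    Σ(broken) = 2305 kJ
  Bonds formed (products):
    N–H: 6 × 400 = 2400
    Σ(formed) = 2400 kJ
  ΔH_B = 2305 − 2400 = −95 kJ
ΔH_A − ΔH_B = +554 kJ, so reaction B has the more negative ΔH; |ΔH_A − ΔH_B| = 554 kJ.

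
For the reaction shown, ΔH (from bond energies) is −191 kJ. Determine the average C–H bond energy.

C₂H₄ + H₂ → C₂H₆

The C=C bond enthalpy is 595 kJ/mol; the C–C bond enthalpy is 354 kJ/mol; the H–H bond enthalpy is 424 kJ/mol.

Let D be the C–H bond energy.
Σ(broken) = 4×D + 1×595 + 1×424 = 1019 + 4D
Σ(formed) = 1×354 + 6×D = 354 + 6D
ΔH = Σ(broken) − Σ(formed) = (1019 + 4D) − (354 + 6D) = +665 − 2D
Setting this equal to −191 kJ gives 2D = 856, so D = 428 kJ/mol.

D(C–H) ≈ 428 kJ/mol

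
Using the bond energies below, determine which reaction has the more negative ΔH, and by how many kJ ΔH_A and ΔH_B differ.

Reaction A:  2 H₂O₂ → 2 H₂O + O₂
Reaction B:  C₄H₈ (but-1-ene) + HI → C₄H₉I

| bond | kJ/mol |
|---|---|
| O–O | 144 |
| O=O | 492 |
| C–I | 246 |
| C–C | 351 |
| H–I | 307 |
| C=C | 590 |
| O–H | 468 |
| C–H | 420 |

Reaction A, by 84 kJ

Reaction A:
  Bonds broken (reactants):
    O–H: 4 × 468 = 1872
    O–O: 2 × 144 = 288
    Σ(broken) = 2160 kJ
  Bonds formed (products):
    O–H: 4 × 468 = 1872
    O=O: 1 × 492 = 492
    Σ(formed) = 2364 kJ
  ΔH_A = 2160 − 2364 = −204 kJ
Reaction B:
  Bonds broken (reactants):
    C–C: 2 × 351 = 702
    C–H: 8 × 420 = 3360
    C=C: 1 × 590 = 590
    H–I: 1 × 307 = 307
    Σ(broken) = 4959 kJ
  Bonds formed (products):
    C–C: 3 × 351 = 1053
    C–H: 9 × 420 = 3780
    C–I: 1 × 246 = 246
    Σ(formed) = 5079 kJ
  ΔH_B = 4959 − 5079 = −120 kJ
ΔH_A − ΔH_B = −84 kJ, so reaction A has the more negative ΔH; |ΔH_A − ΔH_B| = 84 kJ.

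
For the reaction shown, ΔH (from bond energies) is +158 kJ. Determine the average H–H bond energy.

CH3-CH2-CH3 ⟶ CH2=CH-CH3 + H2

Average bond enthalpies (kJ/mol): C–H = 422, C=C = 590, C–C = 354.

D(H–H) ≈ 450 kJ/mol

Let D be the H–H bond energy.
Σ(broken) = 2×354 + 8×422 = 4084
Σ(formed) = 1×354 + 6×422 + 1×590 + 1×D = 3476 + D
ΔH = Σ(broken) − Σ(formed) = (4084) − (3476 + D) = +608 − D
Setting this equal to +158 kJ gives D = 450 kJ/mol.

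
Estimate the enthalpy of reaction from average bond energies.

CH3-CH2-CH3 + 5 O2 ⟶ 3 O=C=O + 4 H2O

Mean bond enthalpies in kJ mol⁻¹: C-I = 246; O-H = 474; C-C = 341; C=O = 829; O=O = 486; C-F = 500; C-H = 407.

ΔH ≈ −2398 kJ

Bonds broken (reactants):
  C-C: 2 × 341 = 682
  C-H: 8 × 407 = 3256
  O=O: 5 × 486 = 2430
  Σ(broken) = 6368 kJ
Bonds formed (products):
  C=O: 6 × 829 = 4974
  O-H: 8 × 474 = 3792
  Σ(formed) = 8766 kJ
ΔH = Σ(broken) − Σ(formed) = 6368 − 8766 = −2398 kJ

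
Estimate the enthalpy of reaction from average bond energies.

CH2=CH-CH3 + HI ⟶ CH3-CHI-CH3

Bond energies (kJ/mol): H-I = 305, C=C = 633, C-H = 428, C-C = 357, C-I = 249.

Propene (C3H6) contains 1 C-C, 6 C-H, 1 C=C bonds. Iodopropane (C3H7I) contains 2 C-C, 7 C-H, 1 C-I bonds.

Bonds broken (reactants):
  C-C: 1 × 357 = 357
  C-H: 6 × 428 = 2568
  C=C: 1 × 633 = 633
  H-I: 1 × 305 = 305
  Σ(broken) = 3863 kJ
Bonds formed (products):
  C-C: 2 × 357 = 714
  C-H: 7 × 428 = 2996
  C-I: 1 × 249 = 249
  Σ(formed) = 3959 kJ
ΔH = Σ(broken) − Σ(formed) = 3863 − 3959 = −96 kJ

ΔH ≈ −96 kJ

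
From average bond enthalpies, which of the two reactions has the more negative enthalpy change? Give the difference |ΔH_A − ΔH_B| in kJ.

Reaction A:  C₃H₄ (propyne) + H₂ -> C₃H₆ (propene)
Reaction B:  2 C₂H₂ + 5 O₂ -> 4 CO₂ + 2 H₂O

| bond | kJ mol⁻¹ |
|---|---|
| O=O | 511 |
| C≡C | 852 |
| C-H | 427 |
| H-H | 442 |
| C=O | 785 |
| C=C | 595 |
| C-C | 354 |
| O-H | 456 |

Reaction A:
  Bonds broken (reactants):
    C≡C: 1 × 852 = 852
    C-C: 1 × 354 = 354
    C-H: 4 × 427 = 1708
    H-H: 1 × 442 = 442
    Σ(broken) = 3356 kJ
  Bonds formed (products):
    C-C: 1 × 354 = 354
    C-H: 6 × 427 = 2562
    C=C: 1 × 595 = 595
    Σ(formed) = 3511 kJ
  ΔH_A = 3356 − 3511 = −155 kJ
Reaction B:
  Bonds broken (reactants):
    C≡C: 2 × 852 = 1704
    C-H: 4 × 427 = 1708
    O=O: 5 × 511 = 2555
    Σ(broken) = 5967 kJ
  Bonds formed (products):
    C=O: 8 × 785 = 6280
    O-H: 4 × 456 = 1824
    Σ(formed) = 8104 kJ
  ΔH_B = 5967 − 8104 = −2137 kJ
ΔH_A − ΔH_B = +1982 kJ, so reaction B has the more negative ΔH; |ΔH_A − ΔH_B| = 1982 kJ.

Reaction B, by 1982 kJ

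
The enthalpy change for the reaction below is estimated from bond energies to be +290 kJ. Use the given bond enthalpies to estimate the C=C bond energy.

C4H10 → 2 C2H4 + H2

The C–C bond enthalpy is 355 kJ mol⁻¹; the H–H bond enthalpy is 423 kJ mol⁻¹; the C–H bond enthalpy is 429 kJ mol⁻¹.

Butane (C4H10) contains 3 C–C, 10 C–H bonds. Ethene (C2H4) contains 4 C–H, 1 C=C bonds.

Let D be the C=C bond energy.
Σ(broken) = 3×355 + 10×429 = 5355
Σ(formed) = 8×429 + 2×D + 1×423 = 3855 + 2D
ΔH = Σ(broken) − Σ(formed) = (5355) − (3855 + 2D) = +1500 − 2D
Setting this equal to +290 kJ gives 2D = 1210, so D = 605 kJ/mol.

D(C=C) ≈ 605 kJ/mol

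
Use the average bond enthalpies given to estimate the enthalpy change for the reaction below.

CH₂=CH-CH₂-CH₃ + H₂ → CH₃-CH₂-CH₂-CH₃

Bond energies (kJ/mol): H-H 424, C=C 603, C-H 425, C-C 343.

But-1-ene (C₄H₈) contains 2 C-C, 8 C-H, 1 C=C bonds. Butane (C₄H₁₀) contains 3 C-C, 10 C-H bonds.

ΔH ≈ −166 kJ

Bonds broken (reactants):
  C-C: 2 × 343 = 686
  C-H: 8 × 425 = 3400
  C=C: 1 × 603 = 603
  H-H: 1 × 424 = 424
  Σ(broken) = 5113 kJ
Bonds formed (products):
  C-C: 3 × 343 = 1029
  C-H: 10 × 425 = 4250
  Σ(formed) = 5279 kJ
ΔH = Σ(broken) − Σ(formed) = 5113 − 5279 = −166 kJ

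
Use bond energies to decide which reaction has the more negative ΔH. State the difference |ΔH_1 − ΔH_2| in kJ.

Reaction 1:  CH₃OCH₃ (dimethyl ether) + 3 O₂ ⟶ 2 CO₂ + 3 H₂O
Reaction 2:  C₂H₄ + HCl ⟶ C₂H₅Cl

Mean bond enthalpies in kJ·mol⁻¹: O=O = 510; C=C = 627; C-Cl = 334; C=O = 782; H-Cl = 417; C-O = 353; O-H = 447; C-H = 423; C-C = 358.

Reaction 1:
  Bonds broken (reactants):
    C-H: 6 × 423 = 2538
    C-O: 2 × 353 = 706
    O=O: 3 × 510 = 1530
    Σ(broken) = 4774 kJ
  Bonds formed (products):
    C=O: 4 × 782 = 3128
    O-H: 6 × 447 = 2682
    Σ(formed) = 5810 kJ
  ΔH_1 = 4774 − 5810 = −1036 kJ
Reaction 2:
  Bonds broken (reactants):
    C-H: 4 × 423 = 1692
    C=C: 1 × 627 = 627
    H-Cl: 1 × 417 = 417
    Σ(broken) = 2736 kJ
  Bonds formed (products):
    C-C: 1 × 358 = 358
    C-Cl: 1 × 334 = 334
    C-H: 5 × 423 = 2115
    Σ(formed) = 2807 kJ
  ΔH_2 = 2736 − 2807 = −71 kJ
ΔH_1 − ΔH_2 = −965 kJ, so reaction 1 has the more negative ΔH; |ΔH_1 − ΔH_2| = 965 kJ.

Reaction 1, by 965 kJ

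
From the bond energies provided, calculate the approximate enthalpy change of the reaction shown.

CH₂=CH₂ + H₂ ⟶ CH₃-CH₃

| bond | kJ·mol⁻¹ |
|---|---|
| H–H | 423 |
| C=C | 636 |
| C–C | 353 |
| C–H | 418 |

Bonds broken (reactants):
  C–H: 4 × 418 = 1672
  C=C: 1 × 636 = 636
  H–H: 1 × 423 = 423
  Σ(broken) = 2731 kJ
Bonds formed (products):
  C–C: 1 × 353 = 353
  C–H: 6 × 418 = 2508
  Σ(formed) = 2861 kJ
ΔH = Σ(broken) − Σ(formed) = 2731 − 2861 = −130 kJ

ΔH ≈ −130 kJ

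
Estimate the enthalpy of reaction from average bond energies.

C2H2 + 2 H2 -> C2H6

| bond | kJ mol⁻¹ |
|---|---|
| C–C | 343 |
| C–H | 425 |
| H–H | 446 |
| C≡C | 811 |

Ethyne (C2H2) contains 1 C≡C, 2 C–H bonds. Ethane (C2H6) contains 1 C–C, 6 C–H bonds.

ΔH ≈ −340 kJ

Bonds broken (reactants):
  C≡C: 1 × 811 = 811
  C–H: 2 × 425 = 850
  H–H: 2 × 446 = 892
  Σ(broken) = 2553 kJ
Bonds formed (products):
  C–C: 1 × 343 = 343
  C–H: 6 × 425 = 2550
  Σ(formed) = 2893 kJ
ΔH = Σ(broken) − Σ(formed) = 2553 − 2893 = −340 kJ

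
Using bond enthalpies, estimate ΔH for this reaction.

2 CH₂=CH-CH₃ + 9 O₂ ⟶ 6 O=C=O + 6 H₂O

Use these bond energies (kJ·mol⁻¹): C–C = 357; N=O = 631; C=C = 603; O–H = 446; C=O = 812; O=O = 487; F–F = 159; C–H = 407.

ΔH ≈ −3909 kJ

Bonds broken (reactants):
  C–C: 2 × 357 = 714
  C–H: 12 × 407 = 4884
  C=C: 2 × 603 = 1206
  O=O: 9 × 487 = 4383
  Σ(broken) = 11187 kJ
Bonds formed (products):
  C=O: 12 × 812 = 9744
  O–H: 12 × 446 = 5352
  Σ(formed) = 15096 kJ
ΔH = Σ(broken) − Σ(formed) = 11187 − 15096 = −3909 kJ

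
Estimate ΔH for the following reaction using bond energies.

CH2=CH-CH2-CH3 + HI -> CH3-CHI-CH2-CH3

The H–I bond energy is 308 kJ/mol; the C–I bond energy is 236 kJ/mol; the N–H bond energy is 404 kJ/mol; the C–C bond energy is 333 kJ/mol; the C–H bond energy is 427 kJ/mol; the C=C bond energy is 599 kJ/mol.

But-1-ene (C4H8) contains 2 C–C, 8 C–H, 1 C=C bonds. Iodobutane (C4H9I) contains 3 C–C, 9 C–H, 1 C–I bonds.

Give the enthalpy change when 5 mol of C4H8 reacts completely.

ΔH = −445 kJ

Bonds broken (reactants):
  C–C: 2 × 333 = 666
  C–H: 8 × 427 = 3416
  C=C: 1 × 599 = 599
  H–I: 1 × 308 = 308
  Σ(broken) = 4989 kJ
Bonds formed (products):
  C–C: 3 × 333 = 999
  C–H: 9 × 427 = 3843
  C–I: 1 × 236 = 236
  Σ(formed) = 5078 kJ
ΔH = Σ(broken) − Σ(formed) = 4989 − 5078 = −89 kJ
For 5× the reaction as written: 5 × (−89) = −445 kJ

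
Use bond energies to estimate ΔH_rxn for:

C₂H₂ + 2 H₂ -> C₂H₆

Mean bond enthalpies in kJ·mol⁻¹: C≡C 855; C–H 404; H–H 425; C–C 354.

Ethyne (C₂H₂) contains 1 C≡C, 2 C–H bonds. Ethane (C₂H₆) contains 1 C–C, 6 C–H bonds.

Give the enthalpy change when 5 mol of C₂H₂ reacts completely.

ΔH = −1325 kJ

Bonds broken (reactants):
  C≡C: 1 × 855 = 855
  C–H: 2 × 404 = 808
  H–H: 2 × 425 = 850
  Σ(broken) = 2513 kJ
Bonds formed (products):
  C–C: 1 × 354 = 354
  C–H: 6 × 404 = 2424
  Σ(formed) = 2778 kJ
ΔH = Σ(broken) − Σ(formed) = 2513 − 2778 = −265 kJ
For 5× the reaction as written: 5 × (−265) = −1325 kJ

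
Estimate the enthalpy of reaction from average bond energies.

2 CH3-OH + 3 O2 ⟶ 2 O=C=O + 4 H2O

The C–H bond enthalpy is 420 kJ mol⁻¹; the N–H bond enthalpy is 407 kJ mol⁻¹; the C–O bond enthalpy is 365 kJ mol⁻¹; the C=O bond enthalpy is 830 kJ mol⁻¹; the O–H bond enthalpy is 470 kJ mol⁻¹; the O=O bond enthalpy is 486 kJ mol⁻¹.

ΔH ≈ −1432 kJ

Bonds broken (reactants):
  C–H: 6 × 420 = 2520
  C–O: 2 × 365 = 730
  O–H: 2 × 470 = 940
  O=O: 3 × 486 = 1458
  Σ(broken) = 5648 kJ
Bonds formed (products):
  C=O: 4 × 830 = 3320
  O–H: 8 × 470 = 3760
  Σ(formed) = 7080 kJ
ΔH = Σ(broken) − Σ(formed) = 5648 − 7080 = −1432 kJ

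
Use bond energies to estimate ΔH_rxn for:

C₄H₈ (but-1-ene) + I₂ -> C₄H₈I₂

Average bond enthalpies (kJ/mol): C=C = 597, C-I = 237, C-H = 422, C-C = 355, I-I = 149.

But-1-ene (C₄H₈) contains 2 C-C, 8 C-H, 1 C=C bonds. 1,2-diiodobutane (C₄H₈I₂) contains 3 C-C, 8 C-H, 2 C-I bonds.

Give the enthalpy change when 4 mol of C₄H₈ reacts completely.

Bonds broken (reactants):
  C-C: 2 × 355 = 710
  C-H: 8 × 422 = 3376
  C=C: 1 × 597 = 597
  I-I: 1 × 149 = 149
  Σ(broken) = 4832 kJ
Bonds formed (products):
  C-C: 3 × 355 = 1065
  C-H: 8 × 422 = 3376
  C-I: 2 × 237 = 474
  Σ(formed) = 4915 kJ
ΔH = Σ(broken) − Σ(formed) = 4832 − 4915 = −83 kJ
For 4× the reaction as written: 4 × (−83) = −332 kJ

ΔH = −332 kJ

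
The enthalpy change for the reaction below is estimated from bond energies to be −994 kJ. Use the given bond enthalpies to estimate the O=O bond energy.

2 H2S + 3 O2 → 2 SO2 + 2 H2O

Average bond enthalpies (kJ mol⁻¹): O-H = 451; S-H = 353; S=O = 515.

Let D be the O=O bond energy.
Σ(broken) = 3×D + 4×353 = 1412 + 3D
Σ(formed) = 4×451 + 4×515 = 3864
ΔH = Σ(broken) − Σ(formed) = (1412 + 3D) − (3864) = −2452 + 3D
Setting this equal to −994 kJ gives 3D = 1458, so D = 486 kJ/mol.

D(O=O) ≈ 486 kJ/mol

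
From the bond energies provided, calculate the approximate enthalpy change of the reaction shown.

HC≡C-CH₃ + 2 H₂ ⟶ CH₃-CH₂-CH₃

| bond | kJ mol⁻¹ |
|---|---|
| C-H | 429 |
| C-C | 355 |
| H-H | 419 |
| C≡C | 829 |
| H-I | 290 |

Bonds broken (reactants):
  C≡C: 1 × 829 = 829
  C-C: 1 × 355 = 355
  C-H: 4 × 429 = 1716
  H-H: 2 × 419 = 838
  Σ(broken) = 3738 kJ
Bonds formed (products):
  C-C: 2 × 355 = 710
  C-H: 8 × 429 = 3432
  Σ(formed) = 4142 kJ
ΔH = Σ(broken) − Σ(formed) = 3738 − 4142 = −404 kJ

ΔH ≈ −404 kJ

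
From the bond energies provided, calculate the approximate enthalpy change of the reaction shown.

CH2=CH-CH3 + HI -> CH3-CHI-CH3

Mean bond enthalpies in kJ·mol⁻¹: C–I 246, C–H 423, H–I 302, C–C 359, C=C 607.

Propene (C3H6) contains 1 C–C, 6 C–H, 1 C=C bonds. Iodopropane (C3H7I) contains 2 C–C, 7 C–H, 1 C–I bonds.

ΔH ≈ −119 kJ

Bonds broken (reactants):
  C–C: 1 × 359 = 359
  C–H: 6 × 423 = 2538
  C=C: 1 × 607 = 607
  H–I: 1 × 302 = 302
  Σ(broken) = 3806 kJ
Bonds formed (products):
  C–C: 2 × 359 = 718
  C–H: 7 × 423 = 2961
  C–I: 1 × 246 = 246
  Σ(formed) = 3925 kJ
ΔH = Σ(broken) − Σ(formed) = 3806 − 3925 = −119 kJ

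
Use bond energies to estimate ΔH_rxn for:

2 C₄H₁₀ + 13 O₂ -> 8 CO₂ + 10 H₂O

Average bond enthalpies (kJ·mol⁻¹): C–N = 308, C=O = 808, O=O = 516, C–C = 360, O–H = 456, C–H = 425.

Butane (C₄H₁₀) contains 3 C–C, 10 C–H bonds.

ΔH ≈ −4680 kJ

Bonds broken (reactants):
  C–C: 6 × 360 = 2160
  C–H: 20 × 425 = 8500
  O=O: 13 × 516 = 6708
  Σ(broken) = 17368 kJ
Bonds formed (products):
  C=O: 16 × 808 = 12928
  O–H: 20 × 456 = 9120
  Σ(formed) = 22048 kJ
ΔH = Σ(broken) − Σ(formed) = 17368 − 22048 = −4680 kJ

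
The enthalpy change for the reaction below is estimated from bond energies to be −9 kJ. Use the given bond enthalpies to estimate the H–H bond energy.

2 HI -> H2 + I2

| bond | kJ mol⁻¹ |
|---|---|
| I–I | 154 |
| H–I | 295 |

Let D be the H–H bond energy.
Σ(broken) = 2×295 = 590
Σ(formed) = 1×D + 1×154 = 154 + D
ΔH = Σ(broken) − Σ(formed) = (590) − (154 + D) = +436 − D
Setting this equal to −9 kJ gives D = 445 kJ/mol.

D(H–H) ≈ 445 kJ/mol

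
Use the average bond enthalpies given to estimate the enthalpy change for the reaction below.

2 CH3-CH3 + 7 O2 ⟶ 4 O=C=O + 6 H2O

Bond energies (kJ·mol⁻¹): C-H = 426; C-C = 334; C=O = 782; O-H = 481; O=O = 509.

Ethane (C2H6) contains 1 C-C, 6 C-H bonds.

Bonds broken (reactants):
  C-C: 2 × 334 = 668
  C-H: 12 × 426 = 5112
  O=O: 7 × 509 = 3563
  Σ(broken) = 9343 kJ
Bonds formed (products):
  C=O: 8 × 782 = 6256
  O-H: 12 × 481 = 5772
  Σ(formed) = 12028 kJ
ΔH = Σ(broken) − Σ(formed) = 9343 − 12028 = −2685 kJ

ΔH ≈ −2685 kJ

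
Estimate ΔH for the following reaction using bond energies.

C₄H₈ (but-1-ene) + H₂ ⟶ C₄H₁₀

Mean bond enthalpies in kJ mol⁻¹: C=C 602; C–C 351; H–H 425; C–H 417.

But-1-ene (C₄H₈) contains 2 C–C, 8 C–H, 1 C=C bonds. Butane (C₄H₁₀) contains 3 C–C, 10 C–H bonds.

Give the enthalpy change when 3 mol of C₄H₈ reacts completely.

ΔH = −474 kJ

Bonds broken (reactants):
  C–C: 2 × 351 = 702
  C–H: 8 × 417 = 3336
  C=C: 1 × 602 = 602
  H–H: 1 × 425 = 425
  Σ(broken) = 5065 kJ
Bonds formed (products):
  C–C: 3 × 351 = 1053
  C–H: 10 × 417 = 4170
  Σ(formed) = 5223 kJ
ΔH = Σ(broken) − Σ(formed) = 5065 − 5223 = −158 kJ
For 3× the reaction as written: 3 × (−158) = −474 kJ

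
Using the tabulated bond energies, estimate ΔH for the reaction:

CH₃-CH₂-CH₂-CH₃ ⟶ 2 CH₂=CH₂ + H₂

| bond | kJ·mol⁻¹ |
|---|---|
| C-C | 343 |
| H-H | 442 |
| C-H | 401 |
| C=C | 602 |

ΔH ≈ +185 kJ

Bonds broken (reactants):
  C-C: 3 × 343 = 1029
  C-H: 10 × 401 = 4010
  Σ(broken) = 5039 kJ
Bonds formed (products):
  C-H: 8 × 401 = 3208
  C=C: 2 × 602 = 1204
  H-H: 1 × 442 = 442
  Σ(formed) = 4854 kJ
ΔH = Σ(broken) − Σ(formed) = 5039 − 4854 = +185 kJ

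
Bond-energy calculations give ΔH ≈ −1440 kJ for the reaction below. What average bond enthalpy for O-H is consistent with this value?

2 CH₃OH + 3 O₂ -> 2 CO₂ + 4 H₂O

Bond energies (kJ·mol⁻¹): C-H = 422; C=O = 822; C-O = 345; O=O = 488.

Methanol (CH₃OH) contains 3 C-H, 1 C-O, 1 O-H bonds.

D(O-H) ≈ 473 kJ/mol

Let D be the O-H bond energy.
Σ(broken) = 6×422 + 2×345 + 2×D + 3×488 = 4686 + 2D
Σ(formed) = 4×822 + 8×D = 3288 + 8D
ΔH = Σ(broken) − Σ(formed) = (4686 + 2D) − (3288 + 8D) = +1398 − 6D
Setting this equal to −1440 kJ gives 6D = 2838, so D = 473 kJ/mol.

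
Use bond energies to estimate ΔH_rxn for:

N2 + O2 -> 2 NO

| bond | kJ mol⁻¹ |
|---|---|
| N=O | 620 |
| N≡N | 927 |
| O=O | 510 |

Bonds broken (reactants):
  N≡N: 1 × 927 = 927
  O=O: 1 × 510 = 510
  Σ(broken) = 1437 kJ
Bonds formed (products):
  N=O: 2 × 620 = 1240
  Σ(formed) = 1240 kJ
ΔH = Σ(broken) − Σ(formed) = 1437 − 1240 = +197 kJ

ΔH ≈ +197 kJ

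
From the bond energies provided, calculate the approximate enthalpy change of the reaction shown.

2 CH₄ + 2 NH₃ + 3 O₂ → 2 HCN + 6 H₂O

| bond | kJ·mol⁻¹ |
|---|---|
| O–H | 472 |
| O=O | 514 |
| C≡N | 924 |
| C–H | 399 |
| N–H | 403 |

ΔH ≈ −1158 kJ

Bonds broken (reactants):
  C–H: 8 × 399 = 3192
  N–H: 6 × 403 = 2418
  O=O: 3 × 514 = 1542
  Σ(broken) = 7152 kJ
Bonds formed (products):
  C≡N: 2 × 924 = 1848
  C–H: 2 × 399 = 798
  O–H: 12 × 472 = 5664
  Σ(formed) = 8310 kJ
ΔH = Σ(broken) − Σ(formed) = 7152 − 8310 = −1158 kJ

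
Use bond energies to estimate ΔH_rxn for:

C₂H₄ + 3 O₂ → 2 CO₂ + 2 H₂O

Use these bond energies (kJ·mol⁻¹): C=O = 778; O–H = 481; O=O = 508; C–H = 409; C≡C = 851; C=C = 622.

ΔH ≈ −1254 kJ

Bonds broken (reactants):
  C–H: 4 × 409 = 1636
  C=C: 1 × 622 = 622
  O=O: 3 × 508 = 1524
  Σ(broken) = 3782 kJ
Bonds formed (products):
  C=O: 4 × 778 = 3112
  O–H: 4 × 481 = 1924
  Σ(formed) = 5036 kJ
ΔH = Σ(broken) − Σ(formed) = 3782 − 5036 = −1254 kJ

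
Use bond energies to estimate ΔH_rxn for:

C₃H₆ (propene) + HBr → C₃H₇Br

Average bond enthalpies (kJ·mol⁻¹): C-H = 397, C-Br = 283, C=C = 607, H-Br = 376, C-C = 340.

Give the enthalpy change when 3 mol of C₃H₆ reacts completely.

ΔH = −111 kJ

Bonds broken (reactants):
  C-C: 1 × 340 = 340
  C-H: 6 × 397 = 2382
  C=C: 1 × 607 = 607
  H-Br: 1 × 376 = 376
  Σ(broken) = 3705 kJ
Bonds formed (products):
  C-Br: 1 × 283 = 283
  C-C: 2 × 340 = 680
  C-H: 7 × 397 = 2779
  Σ(formed) = 3742 kJ
ΔH = Σ(broken) − Σ(formed) = 3705 − 3742 = −37 kJ
For 3× the reaction as written: 3 × (−37) = −111 kJ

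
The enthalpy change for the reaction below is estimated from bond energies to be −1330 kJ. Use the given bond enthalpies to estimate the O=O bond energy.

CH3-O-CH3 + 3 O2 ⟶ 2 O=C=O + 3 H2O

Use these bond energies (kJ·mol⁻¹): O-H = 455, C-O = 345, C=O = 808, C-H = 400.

Let D be the O=O bond energy.
Σ(broken) = 6×400 + 2×345 + 3×D = 3090 + 3D
Σ(formed) = 4×808 + 6×455 = 5962
ΔH = Σ(broken) − Σ(formed) = (3090 + 3D) − (5962) = −2872 + 3D
Setting this equal to −1330 kJ gives 3D = 1542, so D = 514 kJ/mol.

D(O=O) ≈ 514 kJ/mol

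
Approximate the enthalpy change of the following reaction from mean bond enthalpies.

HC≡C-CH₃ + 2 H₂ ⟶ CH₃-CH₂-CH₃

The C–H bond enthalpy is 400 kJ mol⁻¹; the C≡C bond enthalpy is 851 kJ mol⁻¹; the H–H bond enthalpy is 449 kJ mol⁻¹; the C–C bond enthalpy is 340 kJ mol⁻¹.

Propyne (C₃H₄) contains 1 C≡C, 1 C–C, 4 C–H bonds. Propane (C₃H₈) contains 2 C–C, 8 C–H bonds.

ΔH ≈ −191 kJ

Bonds broken (reactants):
  C≡C: 1 × 851 = 851
  C–C: 1 × 340 = 340
  C–H: 4 × 400 = 1600
  H–H: 2 × 449 = 898
  Σ(broken) = 3689 kJ
Bonds formed (products):
  C–C: 2 × 340 = 680
  C–H: 8 × 400 = 3200
  Σ(formed) = 3880 kJ
ΔH = Σ(broken) − Σ(formed) = 3689 − 3880 = −191 kJ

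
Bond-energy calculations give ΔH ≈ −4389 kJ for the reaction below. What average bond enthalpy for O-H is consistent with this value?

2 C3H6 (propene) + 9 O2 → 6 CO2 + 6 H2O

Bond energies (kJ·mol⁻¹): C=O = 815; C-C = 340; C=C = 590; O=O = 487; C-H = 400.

Let D be the O-H bond energy.
Σ(broken) = 2×340 + 12×400 + 2×590 + 9×487 = 11043
Σ(formed) = 12×815 + 12×D = 9780 + 12D
ΔH = Σ(broken) − Σ(formed) = (11043) − (9780 + 12D) = +1263 − 12D
Setting this equal to −4389 kJ gives 12D = 5652, so D = 471 kJ/mol.

D(O-H) ≈ 471 kJ/mol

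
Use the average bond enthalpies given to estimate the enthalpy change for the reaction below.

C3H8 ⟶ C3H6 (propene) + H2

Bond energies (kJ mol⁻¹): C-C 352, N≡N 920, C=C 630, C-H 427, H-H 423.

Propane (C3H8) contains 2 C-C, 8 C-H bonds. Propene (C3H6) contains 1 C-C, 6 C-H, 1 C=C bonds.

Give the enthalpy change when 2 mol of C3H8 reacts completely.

Bonds broken (reactants):
  C-C: 2 × 352 = 704
  C-H: 8 × 427 = 3416
  Σ(broken) = 4120 kJ
Bonds formed (products):
  C-C: 1 × 352 = 352
  C-H: 6 × 427 = 2562
  C=C: 1 × 630 = 630
  H-H: 1 × 423 = 423
  Σ(formed) = 3967 kJ
ΔH = Σ(broken) − Σ(formed) = 4120 − 3967 = +153 kJ
For 2× the reaction as written: 2 × (+153) = +306 kJ

ΔH = +306 kJ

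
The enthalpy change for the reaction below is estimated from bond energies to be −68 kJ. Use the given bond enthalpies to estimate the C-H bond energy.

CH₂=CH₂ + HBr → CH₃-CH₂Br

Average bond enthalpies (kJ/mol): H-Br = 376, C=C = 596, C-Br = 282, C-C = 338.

Let D be the C-H bond energy.
Σ(broken) = 4×D + 1×596 + 1×376 = 972 + 4D
Σ(formed) = 1×282 + 1×338 + 5×D = 620 + 5D
ΔH = Σ(broken) − Σ(formed) = (972 + 4D) − (620 + 5D) = +352 − D
Setting this equal to −68 kJ gives D = 420 kJ/mol.

D(C-H) ≈ 420 kJ/mol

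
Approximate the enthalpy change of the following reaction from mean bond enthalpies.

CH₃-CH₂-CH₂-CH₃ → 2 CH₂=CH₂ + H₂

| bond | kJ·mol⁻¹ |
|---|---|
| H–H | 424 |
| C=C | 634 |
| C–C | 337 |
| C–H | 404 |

Bonds broken (reactants):
  C–C: 3 × 337 = 1011
  C–H: 10 × 404 = 4040
  Σ(broken) = 5051 kJ
Bonds formed (products):
  C–H: 8 × 404 = 3232
  C=C: 2 × 634 = 1268
  H–H: 1 × 424 = 424
  Σ(formed) = 4924 kJ
ΔH = Σ(broken) − Σ(formed) = 5051 − 4924 = +127 kJ

ΔH ≈ +127 kJ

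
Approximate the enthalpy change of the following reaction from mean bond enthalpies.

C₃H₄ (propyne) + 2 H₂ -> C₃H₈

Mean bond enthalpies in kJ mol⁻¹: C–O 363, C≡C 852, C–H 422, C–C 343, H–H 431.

ΔH ≈ −317 kJ

Bonds broken (reactants):
  C≡C: 1 × 852 = 852
  C–C: 1 × 343 = 343
  C–H: 4 × 422 = 1688
  H–H: 2 × 431 = 862
  Σ(broken) = 3745 kJ
Bonds formed (products):
  C–C: 2 × 343 = 686
  C–H: 8 × 422 = 3376
  Σ(formed) = 4062 kJ
ΔH = Σ(broken) − Σ(formed) = 3745 − 4062 = −317 kJ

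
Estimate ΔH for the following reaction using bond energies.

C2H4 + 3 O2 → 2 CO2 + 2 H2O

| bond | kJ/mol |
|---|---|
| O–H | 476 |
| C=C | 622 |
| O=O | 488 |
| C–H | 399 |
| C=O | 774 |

Bonds broken (reactants):
  C–H: 4 × 399 = 1596
  C=C: 1 × 622 = 622
  O=O: 3 × 488 = 1464
  Σ(broken) = 3682 kJ
Bonds formed (products):
  C=O: 4 × 774 = 3096
  O–H: 4 × 476 = 1904
  Σ(formed) = 5000 kJ
ΔH = Σ(broken) − Σ(formed) = 3682 − 5000 = −1318 kJ

ΔH ≈ −1318 kJ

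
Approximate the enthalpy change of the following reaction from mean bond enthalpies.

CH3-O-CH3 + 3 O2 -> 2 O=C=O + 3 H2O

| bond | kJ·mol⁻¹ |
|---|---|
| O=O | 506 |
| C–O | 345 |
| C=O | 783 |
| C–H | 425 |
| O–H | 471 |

ΔH ≈ −1200 kJ

Bonds broken (reactants):
  C–H: 6 × 425 = 2550
  C–O: 2 × 345 = 690
  O=O: 3 × 506 = 1518
  Σ(broken) = 4758 kJ
Bonds formed (products):
  C=O: 4 × 783 = 3132
  O–H: 6 × 471 = 2826
  Σ(formed) = 5958 kJ
ΔH = Σ(broken) − Σ(formed) = 4758 − 5958 = −1200 kJ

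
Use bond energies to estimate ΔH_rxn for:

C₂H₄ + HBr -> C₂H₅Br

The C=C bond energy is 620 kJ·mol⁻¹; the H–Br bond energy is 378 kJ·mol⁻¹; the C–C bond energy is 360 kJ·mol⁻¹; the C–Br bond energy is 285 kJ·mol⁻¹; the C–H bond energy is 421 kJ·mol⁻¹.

Bonds broken (reactants):
  C–H: 4 × 421 = 1684
  C=C: 1 × 620 = 620
  H–Br: 1 × 378 = 378
  Σ(broken) = 2682 kJ
Bonds formed (products):
  C–Br: 1 × 285 = 285
  C–C: 1 × 360 = 360
  C–H: 5 × 421 = 2105
  Σ(formed) = 2750 kJ
ΔH = Σ(broken) − Σ(formed) = 2682 − 2750 = −68 kJ

ΔH ≈ −68 kJ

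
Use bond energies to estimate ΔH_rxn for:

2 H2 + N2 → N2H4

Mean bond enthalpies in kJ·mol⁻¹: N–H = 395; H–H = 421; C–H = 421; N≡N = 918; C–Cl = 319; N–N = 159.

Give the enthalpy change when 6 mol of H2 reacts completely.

Bonds broken (reactants):
  H–H: 2 × 421 = 842
  N≡N: 1 × 918 = 918
  Σ(broken) = 1760 kJ
Bonds formed (products):
  N–H: 4 × 395 = 1580
  N–N: 1 × 159 = 159
  Σ(formed) = 1739 kJ
ΔH = Σ(broken) − Σ(formed) = 1760 − 1739 = +21 kJ
For 3× the reaction as written: 3 × (+21) = +63 kJ

ΔH = +63 kJ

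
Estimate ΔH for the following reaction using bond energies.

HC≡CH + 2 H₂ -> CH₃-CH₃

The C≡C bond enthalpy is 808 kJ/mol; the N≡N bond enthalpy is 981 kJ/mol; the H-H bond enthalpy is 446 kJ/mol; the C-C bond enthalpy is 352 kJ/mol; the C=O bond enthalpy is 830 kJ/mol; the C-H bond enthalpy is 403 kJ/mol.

ΔH ≈ −264 kJ

Bonds broken (reactants):
  C≡C: 1 × 808 = 808
  C-H: 2 × 403 = 806
  H-H: 2 × 446 = 892
  Σ(broken) = 2506 kJ
Bonds formed (products):
  C-C: 1 × 352 = 352
  C-H: 6 × 403 = 2418
  Σ(formed) = 2770 kJ
ΔH = Σ(broken) − Σ(formed) = 2506 − 2770 = −264 kJ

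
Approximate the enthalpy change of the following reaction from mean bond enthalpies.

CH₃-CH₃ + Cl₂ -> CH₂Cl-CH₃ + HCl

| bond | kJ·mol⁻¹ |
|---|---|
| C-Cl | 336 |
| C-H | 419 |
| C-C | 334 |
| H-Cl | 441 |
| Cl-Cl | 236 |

ΔH ≈ −122 kJ

Bonds broken (reactants):
  C-C: 1 × 334 = 334
  C-H: 6 × 419 = 2514
  Cl-Cl: 1 × 236 = 236
  Σ(broken) = 3084 kJ
Bonds formed (products):
  C-C: 1 × 334 = 334
  C-Cl: 1 × 336 = 336
  C-H: 5 × 419 = 2095
  H-Cl: 1 × 441 = 441
  Σ(formed) = 3206 kJ
ΔH = Σ(broken) − Σ(formed) = 3084 − 3206 = −122 kJ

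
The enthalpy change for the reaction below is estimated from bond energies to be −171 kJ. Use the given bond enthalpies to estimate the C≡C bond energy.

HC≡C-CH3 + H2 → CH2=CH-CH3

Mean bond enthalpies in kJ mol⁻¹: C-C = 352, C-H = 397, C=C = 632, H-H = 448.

D(C≡C) ≈ 807 kJ/mol

Let D be the C≡C bond energy.
Σ(broken) = 1×D + 1×352 + 4×397 + 1×448 = 2388 + D
Σ(formed) = 1×352 + 6×397 + 1×632 = 3366
ΔH = Σ(broken) − Σ(formed) = (2388 + D) − (3366) = −978 + D
Setting this equal to −171 kJ gives D = 807 kJ/mol.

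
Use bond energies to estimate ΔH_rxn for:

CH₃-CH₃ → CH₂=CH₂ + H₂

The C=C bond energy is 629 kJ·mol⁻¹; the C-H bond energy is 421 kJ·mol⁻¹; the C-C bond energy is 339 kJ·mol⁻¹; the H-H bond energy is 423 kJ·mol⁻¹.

Bonds broken (reactants):
  C-C: 1 × 339 = 339
  C-H: 6 × 421 = 2526
  Σ(broken) = 2865 kJ
Bonds formed (products):
  C-H: 4 × 421 = 1684
  C=C: 1 × 629 = 629
  H-H: 1 × 423 = 423
  Σ(formed) = 2736 kJ
ΔH = Σ(broken) − Σ(formed) = 2865 − 2736 = +129 kJ

ΔH ≈ +129 kJ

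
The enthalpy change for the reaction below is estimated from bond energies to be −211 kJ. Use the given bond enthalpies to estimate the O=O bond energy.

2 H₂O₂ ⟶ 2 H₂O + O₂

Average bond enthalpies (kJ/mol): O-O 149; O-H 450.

Let D be the O=O bond energy.
Σ(broken) = 4×450 + 2×149 = 2098
Σ(formed) = 4×450 + 1×D = 1800 + D
ΔH = Σ(broken) − Σ(formed) = (2098) − (1800 + D) = +298 − D
Setting this equal to −211 kJ gives D = 509 kJ/mol.

D(O=O) ≈ 509 kJ/mol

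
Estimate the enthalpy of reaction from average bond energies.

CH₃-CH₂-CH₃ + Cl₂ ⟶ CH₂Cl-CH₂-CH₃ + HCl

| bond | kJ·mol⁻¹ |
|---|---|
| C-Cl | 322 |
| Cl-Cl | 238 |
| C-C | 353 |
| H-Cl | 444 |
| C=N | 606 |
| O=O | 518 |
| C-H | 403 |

Bonds broken (reactants):
  C-C: 2 × 353 = 706
  C-H: 8 × 403 = 3224
  Cl-Cl: 1 × 238 = 238
  Σ(broken) = 4168 kJ
Bonds formed (products):
  C-C: 2 × 353 = 706
  C-Cl: 1 × 322 = 322
  C-H: 7 × 403 = 2821
  H-Cl: 1 × 444 = 444
  Σ(formed) = 4293 kJ
ΔH = Σ(broken) − Σ(formed) = 4168 − 4293 = −125 kJ

ΔH ≈ −125 kJ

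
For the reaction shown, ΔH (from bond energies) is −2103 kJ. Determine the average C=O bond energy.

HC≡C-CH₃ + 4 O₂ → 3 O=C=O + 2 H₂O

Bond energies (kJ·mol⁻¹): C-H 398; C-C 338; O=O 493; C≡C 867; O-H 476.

D(C=O) ≈ 828 kJ/mol

Let D be the C=O bond energy.
Σ(broken) = 1×867 + 1×338 + 4×398 + 4×493 = 4769
Σ(formed) = 6×D + 4×476 = 1904 + 6D
ΔH = Σ(broken) − Σ(formed) = (4769) − (1904 + 6D) = +2865 − 6D
Setting this equal to −2103 kJ gives 6D = 4968, so D = 828 kJ/mol.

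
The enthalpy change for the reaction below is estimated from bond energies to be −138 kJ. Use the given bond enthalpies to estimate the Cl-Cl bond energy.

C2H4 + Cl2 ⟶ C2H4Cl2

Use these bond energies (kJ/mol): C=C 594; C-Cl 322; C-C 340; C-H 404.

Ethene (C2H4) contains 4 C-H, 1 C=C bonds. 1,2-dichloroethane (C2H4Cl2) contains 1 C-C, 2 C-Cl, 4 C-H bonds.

D(Cl-Cl) ≈ 252 kJ/mol

Let D be the Cl-Cl bond energy.
Σ(broken) = 4×404 + 1×594 + 1×D = 2210 + D
Σ(formed) = 1×340 + 2×322 + 4×404 = 2600
ΔH = Σ(broken) − Σ(formed) = (2210 + D) − (2600) = −390 + D
Setting this equal to −138 kJ gives D = 252 kJ/mol.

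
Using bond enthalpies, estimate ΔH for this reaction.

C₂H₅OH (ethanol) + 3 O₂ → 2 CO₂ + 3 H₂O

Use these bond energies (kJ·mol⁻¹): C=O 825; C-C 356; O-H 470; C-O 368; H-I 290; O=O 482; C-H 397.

ΔH ≈ −1495 kJ

Bonds broken (reactants):
  C-C: 1 × 356 = 356
  C-H: 5 × 397 = 1985
  C-O: 1 × 368 = 368
  O-H: 1 × 470 = 470
  O=O: 3 × 482 = 1446
  Σ(broken) = 4625 kJ
Bonds formed (products):
  C=O: 4 × 825 = 3300
  O-H: 6 × 470 = 2820
  Σ(formed) = 6120 kJ
ΔH = Σ(broken) − Σ(formed) = 4625 − 6120 = −1495 kJ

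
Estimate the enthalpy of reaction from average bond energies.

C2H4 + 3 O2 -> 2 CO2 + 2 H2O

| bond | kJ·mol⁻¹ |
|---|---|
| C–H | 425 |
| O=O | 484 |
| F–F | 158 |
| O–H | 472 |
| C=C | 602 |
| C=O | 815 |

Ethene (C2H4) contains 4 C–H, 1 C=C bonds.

Bonds broken (reactants):
  C–H: 4 × 425 = 1700
  C=C: 1 × 602 = 602
  O=O: 3 × 484 = 1452
  Σ(broken) = 3754 kJ
Bonds formed (products):
  C=O: 4 × 815 = 3260
  O–H: 4 × 472 = 1888
  Σ(formed) = 5148 kJ
ΔH = Σ(broken) − Σ(formed) = 3754 − 5148 = −1394 kJ

ΔH ≈ −1394 kJ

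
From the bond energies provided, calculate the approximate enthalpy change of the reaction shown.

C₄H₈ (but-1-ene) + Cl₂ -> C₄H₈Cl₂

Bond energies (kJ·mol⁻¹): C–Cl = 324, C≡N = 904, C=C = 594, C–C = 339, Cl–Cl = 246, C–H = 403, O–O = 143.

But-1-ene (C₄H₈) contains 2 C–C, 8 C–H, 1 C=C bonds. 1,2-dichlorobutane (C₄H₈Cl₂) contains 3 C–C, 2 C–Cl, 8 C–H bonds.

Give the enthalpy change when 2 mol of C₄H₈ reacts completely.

Bonds broken (reactants):
  C–C: 2 × 339 = 678
  C–H: 8 × 403 = 3224
  C=C: 1 × 594 = 594
  Cl–Cl: 1 × 246 = 246
  Σ(broken) = 4742 kJ
Bonds formed (products):
  C–C: 3 × 339 = 1017
  C–Cl: 2 × 324 = 648
  C–H: 8 × 403 = 3224
  Σ(formed) = 4889 kJ
ΔH = Σ(broken) − Σ(formed) = 4742 − 4889 = −147 kJ
For 2× the reaction as written: 2 × (−147) = −294 kJ

ΔH = −294 kJ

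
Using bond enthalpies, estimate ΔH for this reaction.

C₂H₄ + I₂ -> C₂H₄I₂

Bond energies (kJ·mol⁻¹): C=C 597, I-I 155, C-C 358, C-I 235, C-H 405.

ΔH ≈ −76 kJ

Bonds broken (reactants):
  C-H: 4 × 405 = 1620
  C=C: 1 × 597 = 597
  I-I: 1 × 155 = 155
  Σ(broken) = 2372 kJ
Bonds formed (products):
  C-C: 1 × 358 = 358
  C-H: 4 × 405 = 1620
  C-I: 2 × 235 = 470
  Σ(formed) = 2448 kJ
ΔH = Σ(broken) − Σ(formed) = 2372 − 2448 = −76 kJ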